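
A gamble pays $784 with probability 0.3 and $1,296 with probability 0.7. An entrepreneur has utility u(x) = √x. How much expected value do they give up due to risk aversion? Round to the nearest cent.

E[u] = 0.3·√784 + 0.7·√1296 = 0.3·28 + 0.7·36 = 33.6
CE = (33.6)² = 1128.96
Risk premium = EV − CE = 1142.4 − 1128.96 = 13.44

$13.44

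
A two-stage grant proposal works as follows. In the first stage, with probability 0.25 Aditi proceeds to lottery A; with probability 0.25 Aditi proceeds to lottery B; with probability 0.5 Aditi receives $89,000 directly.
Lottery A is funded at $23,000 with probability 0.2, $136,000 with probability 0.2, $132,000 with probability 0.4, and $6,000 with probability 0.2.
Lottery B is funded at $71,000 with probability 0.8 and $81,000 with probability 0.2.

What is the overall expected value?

EV(A) = 0.2 × 23000 + 0.2 × 136000 + 0.4 × 132000 + 0.2 × 6000 = 4600 + 27200 + 52800 + 1200 = 85800
EV(B) = 0.8 × 71000 + 0.2 × 81000 = 56800 + 16200 = 73000
Branch C: 89000 (certain)
Overall = 0.25 × 85800 + 0.25 × 73000 + 0.5 × 89000 = 21450 + 18250 + 44500 = 84200

$84,200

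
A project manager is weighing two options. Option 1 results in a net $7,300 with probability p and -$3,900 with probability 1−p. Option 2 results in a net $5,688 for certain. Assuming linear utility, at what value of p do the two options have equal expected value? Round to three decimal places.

p = 0.856

p·7300 + (1−p)·(-3900) = 5688
11200p − 3900 = 5688
p = (5688 + 3900) / 11200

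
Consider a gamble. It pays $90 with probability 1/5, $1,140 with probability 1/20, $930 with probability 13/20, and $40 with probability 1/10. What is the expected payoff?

$683.50

EV = 1/5 × 90 + 1/20 × 1140 + 13/20 × 930 + 1/10 × 40 = 18 + 57 + 604.5 + 4 = 683.5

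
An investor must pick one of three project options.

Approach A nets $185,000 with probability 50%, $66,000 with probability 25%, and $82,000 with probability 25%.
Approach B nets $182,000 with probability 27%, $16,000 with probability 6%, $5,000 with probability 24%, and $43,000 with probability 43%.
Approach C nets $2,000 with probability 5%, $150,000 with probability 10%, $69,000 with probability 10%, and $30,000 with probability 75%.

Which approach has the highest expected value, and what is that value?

Approach A = 0.5 × 185000 + 0.25 × 66000 + 0.25 × 82000 = 92500 + 16500 + 20500 = 129500
Approach B = 0.27 × 182000 + 0.06 × 16000 + 0.24 × 5000 + 0.43 × 43000 = 49140 + 960 + 1200 + 18490 = 69790
Approach C = 0.05 × 2000 + 0.1 × 150000 + 0.1 × 69000 + 0.75 × 30000 = 100 + 15000 + 6900 + 22500 = 44500

Approach A ($129,500)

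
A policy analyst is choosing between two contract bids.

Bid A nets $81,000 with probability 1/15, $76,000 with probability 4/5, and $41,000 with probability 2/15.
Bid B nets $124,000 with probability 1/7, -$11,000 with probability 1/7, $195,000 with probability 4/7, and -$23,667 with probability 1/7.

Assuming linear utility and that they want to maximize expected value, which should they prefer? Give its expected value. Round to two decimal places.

Bid A = 1/15 × 81000 + 4/5 × 76000 + 2/15 × 41000 = 5400 + 60800 + 5466.6667 = 71666.6667
Bid B = 1/7 × 124000 + 1/7 × (-11000) + 4/7 × 195000 + 1/7 × (-23667) = 17714.2857 − 1571.4286 + 111428.5714 − 3381 = 124190.4286

Bid B ($124,190.43)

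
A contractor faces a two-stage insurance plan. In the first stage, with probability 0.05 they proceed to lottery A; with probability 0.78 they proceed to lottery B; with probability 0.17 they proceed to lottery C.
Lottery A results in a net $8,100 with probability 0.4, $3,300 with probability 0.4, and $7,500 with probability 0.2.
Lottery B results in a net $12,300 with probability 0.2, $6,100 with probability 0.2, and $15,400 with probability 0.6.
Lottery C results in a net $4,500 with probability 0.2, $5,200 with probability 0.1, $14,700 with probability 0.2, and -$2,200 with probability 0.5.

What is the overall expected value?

$10,934.80

EV(A) = 0.4 × 8100 + 0.4 × 3300 + 0.2 × 7500 = 3240 + 1320 + 1500 = 6060
EV(B) = 0.2 × 12300 + 0.2 × 6100 + 0.6 × 15400 = 2460 + 1220 + 9240 = 12920
EV(C) = 0.2 × 4500 + 0.1 × 5200 + 0.2 × 14700 + 0.5 × (-2200) = 900 + 520 + 2940 − 1100 = 3260
Overall = 0.05 × 6060 + 0.78 × 12920 + 0.17 × 3260 = 303 + 10077.6 + 554.2 = 10934.8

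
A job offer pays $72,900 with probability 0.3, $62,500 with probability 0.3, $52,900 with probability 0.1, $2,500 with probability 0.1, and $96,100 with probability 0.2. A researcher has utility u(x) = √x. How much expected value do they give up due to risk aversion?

E[u] = 0.3·√72900 + 0.3·√62500 + 0.1·√52900 + 0.1·√2500 + 0.2·√96100 = 0.3·270 + 0.3·250 + 0.1·230 + 0.1·50 + 0.2·310 = 246
CE = (246)² = 60516
Risk premium = EV − CE = 65380 − 60516 = 4864

$4,864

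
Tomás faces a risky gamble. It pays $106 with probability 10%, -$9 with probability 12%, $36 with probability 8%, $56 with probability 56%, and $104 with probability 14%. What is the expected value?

EV = 0.1 × 106 + 0.12 × (-9) + 0.08 × 36 + 0.56 × 56 + 0.14 × 104 = 10.6 − 1.08 + 2.88 + 31.36 + 14.56 = 58.32

$58.32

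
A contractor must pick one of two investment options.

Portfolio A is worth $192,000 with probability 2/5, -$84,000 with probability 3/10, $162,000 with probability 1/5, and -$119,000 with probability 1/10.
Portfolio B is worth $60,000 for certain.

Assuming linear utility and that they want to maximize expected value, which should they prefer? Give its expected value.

Portfolio A ($72,100)

Portfolio A = 2/5 × 192000 + 3/10 × (-84000) + 1/5 × 162000 + 1/10 × (-119000) = 76800 − 25200 + 32400 − 11900 = 72100
Portfolio B: 60000 (certain)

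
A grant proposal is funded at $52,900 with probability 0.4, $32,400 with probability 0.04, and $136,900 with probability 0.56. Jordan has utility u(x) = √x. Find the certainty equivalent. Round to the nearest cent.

$93,880.96

E[u] = 0.4·√52900 + 0.04·√32400 + 0.56·√136900 = 0.4·230 + 0.04·180 + 0.56·370 = 306.4
CE = (306.4)² = 93880.96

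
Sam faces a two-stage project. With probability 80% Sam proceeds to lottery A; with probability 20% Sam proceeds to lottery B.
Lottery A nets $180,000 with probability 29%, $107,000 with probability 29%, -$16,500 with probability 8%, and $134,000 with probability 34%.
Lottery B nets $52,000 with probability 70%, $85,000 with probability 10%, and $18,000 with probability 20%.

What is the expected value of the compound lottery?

EV(A) = 0.29 × 180000 + 0.29 × 107000 + 0.08 × (-16500) + 0.34 × 134000 = 52200 + 31030 − 1320 + 45560 = 127470
EV(B) = 0.7 × 52000 + 0.1 × 85000 + 0.2 × 18000 = 36400 + 8500 + 3600 = 48500
Overall = 0.8 × 127470 + 0.2 × 48500 = 101976 + 9700 = 111676

$111,676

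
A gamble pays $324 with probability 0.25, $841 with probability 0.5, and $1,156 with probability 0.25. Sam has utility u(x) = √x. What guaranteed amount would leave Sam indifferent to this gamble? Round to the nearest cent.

$756.25

E[u] = 0.25·√324 + 0.5·√841 + 0.25·√1156 = 0.25·18 + 0.5·29 + 0.25·34 = 27.5
CE = (27.5)² = 756.25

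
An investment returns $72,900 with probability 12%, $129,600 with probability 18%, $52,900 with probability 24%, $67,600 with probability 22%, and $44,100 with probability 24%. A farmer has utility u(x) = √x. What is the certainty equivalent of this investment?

$67,600

E[u] = 0.12·√72900 + 0.18·√129600 + 0.24·√52900 + 0.22·√67600 + 0.24·√44100 = 0.12·270 + 0.18·360 + 0.24·230 + 0.22·260 + 0.24·210 = 260
CE = (260)² = 67600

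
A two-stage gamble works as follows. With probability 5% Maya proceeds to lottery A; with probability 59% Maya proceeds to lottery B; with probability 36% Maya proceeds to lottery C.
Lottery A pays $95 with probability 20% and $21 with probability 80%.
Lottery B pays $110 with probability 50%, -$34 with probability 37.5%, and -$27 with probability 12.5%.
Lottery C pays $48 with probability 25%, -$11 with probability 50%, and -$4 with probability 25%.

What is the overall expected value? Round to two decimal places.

EV(A) = 0.2 × 95 + 0.8 × 21 = 19 + 16.8 = 35.8
EV(B) = 0.5 × 110 + 0.375 × (-34) + 0.125 × (-27) = 55 − 12.75 − 3.375 = 38.875
EV(C) = 0.25 × 48 + 0.5 × (-11) + 0.25 × (-4) = 12 − 5.5 − 1 = 5.5
Overall = 0.05 × 35.8 + 0.59 × 38.875 + 0.36 × 5.5 = 1.79 + 22.93625 + 1.98 = 26.70625

$26.71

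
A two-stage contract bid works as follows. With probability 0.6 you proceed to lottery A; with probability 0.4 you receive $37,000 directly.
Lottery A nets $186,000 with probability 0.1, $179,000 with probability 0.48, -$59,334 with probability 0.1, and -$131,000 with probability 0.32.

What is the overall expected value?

EV(A) = 0.1 × 186000 + 0.48 × 179000 + 0.1 × (-59334) + 0.32 × (-131000) = 18600 + 85920 − 5933.4 − 41920 = 56666.6
Branch B: 37000 (certain)
Overall = 0.6 × 56666.6 + 0.4 × 37000 = 33999.96 + 14800 = 48799.96

$48,799.96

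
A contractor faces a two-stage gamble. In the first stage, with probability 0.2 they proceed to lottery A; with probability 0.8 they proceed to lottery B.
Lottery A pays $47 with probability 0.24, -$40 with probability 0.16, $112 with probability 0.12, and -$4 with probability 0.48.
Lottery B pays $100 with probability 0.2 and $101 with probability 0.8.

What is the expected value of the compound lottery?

$83.92

EV(A) = 0.24 × 47 + 0.16 × (-40) + 0.12 × 112 + 0.48 × (-4) = 11.28 − 6.4 + 13.44 − 1.92 = 16.4
EV(B) = 0.2 × 100 + 0.8 × 101 = 20 + 80.8 = 100.8
Overall = 0.2 × 16.4 + 0.8 × 100.8 = 3.28 + 80.64 = 83.92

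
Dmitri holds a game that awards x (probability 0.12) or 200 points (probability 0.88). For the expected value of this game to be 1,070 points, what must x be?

0.12·x + 0.88·200 = 1070
0.12·x = 1070 − 176 = 894
x = 894 / 0.12 = 7450

x = 7,450 points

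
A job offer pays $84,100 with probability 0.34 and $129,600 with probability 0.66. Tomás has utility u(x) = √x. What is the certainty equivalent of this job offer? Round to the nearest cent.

E[u] = 0.34·√84100 + 0.66·√129600 = 0.34·290 + 0.66·360 = 336.2
CE = (336.2)² = 113030.44

$113,030.44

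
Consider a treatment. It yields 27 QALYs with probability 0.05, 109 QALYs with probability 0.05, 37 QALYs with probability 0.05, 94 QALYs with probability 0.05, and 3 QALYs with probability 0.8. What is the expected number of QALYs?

15.75 QALYs

EV = 0.05 × 27 + 0.05 × 109 + 0.05 × 37 + 0.05 × 94 + 0.8 × 3 = 1.35 + 5.45 + 1.85 + 4.7 + 2.4 = 15.75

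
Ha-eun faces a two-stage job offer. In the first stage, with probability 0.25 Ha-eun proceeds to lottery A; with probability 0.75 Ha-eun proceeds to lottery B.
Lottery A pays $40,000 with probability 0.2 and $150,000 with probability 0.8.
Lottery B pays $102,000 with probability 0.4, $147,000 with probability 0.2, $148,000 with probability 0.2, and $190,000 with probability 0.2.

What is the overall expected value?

EV(A) = 0.2 × 40000 + 0.8 × 150000 = 8000 + 120000 = 128000
EV(B) = 0.4 × 102000 + 0.2 × 147000 + 0.2 × 148000 + 0.2 × 190000 = 40800 + 29400 + 29600 + 38000 = 137800
Overall = 0.25 × 128000 + 0.75 × 137800 = 32000 + 103350 = 135350

$135,350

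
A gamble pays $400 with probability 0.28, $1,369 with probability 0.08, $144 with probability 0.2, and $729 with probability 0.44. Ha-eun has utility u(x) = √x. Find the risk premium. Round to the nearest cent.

E[u] = 0.28·√400 + 0.08·√1369 + 0.2·√144 + 0.44·√729 = 0.28·20 + 0.08·37 + 0.2·12 + 0.44·27 = 22.84
CE = (22.84)² = 521.6656
Risk premium = EV − CE = 571.08 − 521.6656 = 49.4144

$49.41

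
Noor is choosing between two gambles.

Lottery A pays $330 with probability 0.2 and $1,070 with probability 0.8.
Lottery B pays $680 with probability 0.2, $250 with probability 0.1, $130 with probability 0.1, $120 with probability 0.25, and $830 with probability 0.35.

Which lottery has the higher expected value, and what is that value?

Lottery A = 0.2 × 330 + 0.8 × 1070 = 66 + 856 = 922
Lottery B = 0.2 × 680 + 0.1 × 250 + 0.1 × 130 + 0.25 × 120 + 0.35 × 830 = 136 + 25 + 13 + 30 + 290.5 = 494.5

Lottery A ($922)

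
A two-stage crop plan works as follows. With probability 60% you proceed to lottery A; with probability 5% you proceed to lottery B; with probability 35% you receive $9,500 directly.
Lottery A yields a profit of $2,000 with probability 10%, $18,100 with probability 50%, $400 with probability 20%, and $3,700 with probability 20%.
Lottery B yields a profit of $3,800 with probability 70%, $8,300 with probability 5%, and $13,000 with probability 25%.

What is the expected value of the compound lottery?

$9,683.25

EV(A) = 0.1 × 2000 + 0.5 × 18100 + 0.2 × 400 + 0.2 × 3700 = 200 + 9050 + 80 + 740 = 10070
EV(B) = 0.7 × 3800 + 0.05 × 8300 + 0.25 × 13000 = 2660 + 415 + 3250 = 6325
Branch C: 9500 (certain)
Overall = 0.6 × 10070 + 0.05 × 6325 + 0.35 × 9500 = 6042 + 316.25 + 3325 = 9683.25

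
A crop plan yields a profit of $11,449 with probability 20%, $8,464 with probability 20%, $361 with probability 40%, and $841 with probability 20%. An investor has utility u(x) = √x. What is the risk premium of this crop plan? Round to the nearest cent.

E[u] = 0.2·√11449 + 0.2·√8464 + 0.4·√361 + 0.2·√841 = 0.2·107 + 0.2·92 + 0.4·19 + 0.2·29 = 53.2
CE = (53.2)² = 2830.24
Risk premium = EV − CE = 4295.2 − 2830.24 = 1464.96

$1,464.96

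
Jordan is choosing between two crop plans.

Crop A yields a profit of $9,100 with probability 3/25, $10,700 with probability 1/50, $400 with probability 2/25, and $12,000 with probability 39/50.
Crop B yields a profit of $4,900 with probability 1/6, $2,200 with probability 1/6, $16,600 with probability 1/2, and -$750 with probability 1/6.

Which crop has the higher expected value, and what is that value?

Crop A = 3/25 × 9100 + 1/50 × 10700 + 2/25 × 400 + 39/50 × 12000 = 1092 + 214 + 32 + 9360 = 10698
Crop B = 1/6 × 4900 + 1/6 × 2200 + 1/2 × 16600 + 1/6 × (-750) = 816.6667 + 366.6667 + 8300 − 125 = 9358.3333

Crop A ($10,698)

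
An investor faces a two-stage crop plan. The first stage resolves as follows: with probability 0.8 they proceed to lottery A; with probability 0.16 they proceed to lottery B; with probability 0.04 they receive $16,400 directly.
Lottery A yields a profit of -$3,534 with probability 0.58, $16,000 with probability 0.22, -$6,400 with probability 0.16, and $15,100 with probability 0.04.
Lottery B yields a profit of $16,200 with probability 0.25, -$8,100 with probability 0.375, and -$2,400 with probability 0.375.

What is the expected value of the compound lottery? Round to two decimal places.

$1,514.22

EV(A) = 0.58 × (-3534) + 0.22 × 16000 + 0.16 × (-6400) + 0.04 × 15100 = -2049.72 + 3520 − 1024 + 604 = 1050.28
EV(B) = 0.25 × 16200 + 0.375 × (-8100) + 0.375 × (-2400) = 4050 − 3037.5 − 900 = 112.5
Branch C: 16400 (certain)
Overall = 0.8 × 1050.28 + 0.16 × 112.5 + 0.04 × 16400 = 840.224 + 18 + 656 = 1514.224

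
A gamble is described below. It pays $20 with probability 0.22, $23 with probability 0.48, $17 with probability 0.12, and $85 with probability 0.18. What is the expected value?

EV = 0.22 × 20 + 0.48 × 23 + 0.12 × 17 + 0.18 × 85 = 4.4 + 11.04 + 2.04 + 15.3 = 32.78

$32.78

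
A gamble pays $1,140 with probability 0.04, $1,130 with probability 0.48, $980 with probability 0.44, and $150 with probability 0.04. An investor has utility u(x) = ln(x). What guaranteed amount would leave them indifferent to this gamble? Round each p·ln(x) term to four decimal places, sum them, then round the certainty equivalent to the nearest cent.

E[u] = 0.04·ln(1140) + 0.48·ln(1130) + 0.44·ln(980) + 0.04·ln(150) = 0.2816 + 3.3744 + 3.0305 + 0.2004 = 6.8869
CE = e^6.8869 ≈ 979.36

$979.36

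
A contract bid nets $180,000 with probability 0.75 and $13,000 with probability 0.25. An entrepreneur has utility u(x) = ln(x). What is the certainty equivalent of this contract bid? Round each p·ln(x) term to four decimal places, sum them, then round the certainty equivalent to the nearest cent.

E[u] = 0.75·ln(180000) + 0.25·ln(13000) = 9.0755 + 2.3682 = 11.4437
CE = e^11.4437 ≈ 93311.63

$93,311.63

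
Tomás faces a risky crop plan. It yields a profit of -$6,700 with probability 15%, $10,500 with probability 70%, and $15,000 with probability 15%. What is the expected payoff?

$8,595

EV = 0.15 × (-6700) + 0.7 × 10500 + 0.15 × 15000 = -1005 + 7350 + 2250 = 8595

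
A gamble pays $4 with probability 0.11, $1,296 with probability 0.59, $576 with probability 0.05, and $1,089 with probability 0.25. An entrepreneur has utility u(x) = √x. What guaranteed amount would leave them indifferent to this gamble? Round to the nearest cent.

$955.43

E[u] = 0.11·√4 + 0.59·√1296 + 0.05·√576 + 0.25·√1089 = 0.11·2 + 0.59·36 + 0.05·24 + 0.25·33 = 30.91
CE = (30.91)² = 955.4281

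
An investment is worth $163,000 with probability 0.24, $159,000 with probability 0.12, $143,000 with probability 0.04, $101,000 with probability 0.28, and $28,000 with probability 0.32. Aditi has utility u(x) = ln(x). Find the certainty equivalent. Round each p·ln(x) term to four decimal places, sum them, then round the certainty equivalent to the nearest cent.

$80,466.80

E[u] = 0.24·ln(163000) + 0.12·ln(159000) + 0.04·ln(143000) + 0.28·ln(101000) + 0.32·ln(28000) = 2.8804 + 1.4372 + 0.4748 + 3.2264 + 3.2768 = 11.2956
CE = e^11.2956 ≈ 80466.80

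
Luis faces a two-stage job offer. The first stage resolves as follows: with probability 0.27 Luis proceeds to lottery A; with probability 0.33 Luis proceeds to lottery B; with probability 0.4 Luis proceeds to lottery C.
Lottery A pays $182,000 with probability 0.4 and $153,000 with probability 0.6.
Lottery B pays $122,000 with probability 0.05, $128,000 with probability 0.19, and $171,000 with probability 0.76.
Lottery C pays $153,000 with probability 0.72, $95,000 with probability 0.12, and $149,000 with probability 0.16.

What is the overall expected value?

EV(A) = 0.4 × 182000 + 0.6 × 153000 = 72800 + 91800 = 164600
EV(B) = 0.05 × 122000 + 0.19 × 128000 + 0.76 × 171000 = 6100 + 24320 + 129960 = 160380
EV(C) = 0.72 × 153000 + 0.12 × 95000 + 0.16 × 149000 = 110160 + 11400 + 23840 = 145400
Overall = 0.27 × 164600 + 0.33 × 160380 + 0.4 × 145400 = 44442 + 52925.4 + 58160 = 155527.4

$155,527.40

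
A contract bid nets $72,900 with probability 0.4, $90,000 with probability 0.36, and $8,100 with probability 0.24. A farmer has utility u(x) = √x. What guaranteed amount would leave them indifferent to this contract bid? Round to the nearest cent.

E[u] = 0.4·√72900 + 0.36·√90000 + 0.24·√8100 = 0.4·270 + 0.36·300 + 0.24·90 = 237.6
CE = (237.6)² = 56453.76

$56,453.76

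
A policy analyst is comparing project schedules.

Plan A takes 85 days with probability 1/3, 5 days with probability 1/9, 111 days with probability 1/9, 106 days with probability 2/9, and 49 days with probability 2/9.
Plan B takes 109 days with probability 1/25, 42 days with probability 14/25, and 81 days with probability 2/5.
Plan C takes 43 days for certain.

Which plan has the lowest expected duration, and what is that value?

Plan A = 1/3 × 85 + 1/9 × 5 + 1/9 × 111 + 2/9 × 106 + 2/9 × 49 = 28.3333 + 0.5556 + 12.3333 + 23.5556 + 10.8889 = 75.6667
Plan B = 1/25 × 109 + 14/25 × 42 + 2/5 × 81 = 4.36 + 23.52 + 32.4 = 60.28
Plan C: 43 (certain)

Plan C (43 days)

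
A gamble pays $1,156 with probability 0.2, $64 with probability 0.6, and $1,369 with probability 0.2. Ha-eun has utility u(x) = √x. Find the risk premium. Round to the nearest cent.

$182.40

E[u] = 0.2·√1156 + 0.6·√64 + 0.2·√1369 = 0.2·34 + 0.6·8 + 0.2·37 = 19
CE = (19)² = 361
Risk premium = EV − CE = 543.4 − 361 = 182.4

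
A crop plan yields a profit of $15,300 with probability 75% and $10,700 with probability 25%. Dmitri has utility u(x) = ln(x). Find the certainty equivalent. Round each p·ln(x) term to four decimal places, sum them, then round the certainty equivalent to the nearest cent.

E[u] = 0.75·ln(15300) + 0.25·ln(10700) = 7.2267 + 2.3195 = 9.5462
CE = e^9.5462 ≈ 13991.43

$13,991.43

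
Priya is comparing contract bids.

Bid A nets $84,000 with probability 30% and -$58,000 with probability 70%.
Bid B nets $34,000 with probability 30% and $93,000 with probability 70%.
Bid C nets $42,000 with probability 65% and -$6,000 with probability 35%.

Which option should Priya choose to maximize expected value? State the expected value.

Bid A = 0.3 × 84000 + 0.7 × (-58000) = 25200 − 40600 = -15400
Bid B = 0.3 × 34000 + 0.7 × 93000 = 10200 + 65100 = 75300
Bid C = 0.65 × 42000 + 0.35 × (-6000) = 27300 − 2100 = 25200

Bid B ($75,300)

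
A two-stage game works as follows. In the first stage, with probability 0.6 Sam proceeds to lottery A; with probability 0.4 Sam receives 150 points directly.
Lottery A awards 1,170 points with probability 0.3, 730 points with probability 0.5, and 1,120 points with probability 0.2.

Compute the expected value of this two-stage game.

624 points

EV(A) = 0.3 × 1170 + 0.5 × 730 + 0.2 × 1120 = 351 + 365 + 224 = 940
Branch B: 150 (certain)
Overall = 0.6 × 940 + 0.4 × 150 = 564 + 60 = 624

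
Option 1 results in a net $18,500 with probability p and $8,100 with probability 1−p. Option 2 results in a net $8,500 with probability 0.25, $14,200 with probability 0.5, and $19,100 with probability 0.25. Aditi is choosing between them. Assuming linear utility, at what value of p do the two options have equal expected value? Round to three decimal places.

EV(Option 2) = 0.25 × 8500 + 0.5 × 14200 + 0.25 × 19100 = 2125 + 7100 + 4775 = 14000
p·18500 + (1−p)·8100 = 14000
10400p + 8100 = 14000
p = (14000 − 8100) / 10400

p = 0.567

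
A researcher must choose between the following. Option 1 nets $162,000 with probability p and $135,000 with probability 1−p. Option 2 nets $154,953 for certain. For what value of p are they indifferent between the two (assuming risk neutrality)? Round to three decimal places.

p·162000 + (1−p)·135000 = 154953
27000p + 135000 = 154953
p = (154953 − 135000) / 27000

p = 0.739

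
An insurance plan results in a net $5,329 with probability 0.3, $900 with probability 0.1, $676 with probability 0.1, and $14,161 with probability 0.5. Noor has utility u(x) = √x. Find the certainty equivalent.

$7,569

E[u] = 0.3·√5329 + 0.1·√900 + 0.1·√676 + 0.5·√14161 = 0.3·73 + 0.1·30 + 0.1·26 + 0.5·119 = 87
CE = (87)² = 7569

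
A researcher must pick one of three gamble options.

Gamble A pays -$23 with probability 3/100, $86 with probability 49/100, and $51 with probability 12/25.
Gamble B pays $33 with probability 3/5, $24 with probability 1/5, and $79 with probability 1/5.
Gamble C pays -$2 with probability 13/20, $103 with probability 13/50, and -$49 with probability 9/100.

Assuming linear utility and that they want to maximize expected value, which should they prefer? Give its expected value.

Gamble A = 3/100 × (-23) + 49/100 × 86 + 12/25 × 51 = -0.69 + 42.14 + 24.48 = 65.93
Gamble B = 3/5 × 33 + 1/5 × 24 + 1/5 × 79 = 19.8 + 4.8 + 15.8 = 40.4
Gamble C = 13/20 × (-2) + 13/50 × 103 + 9/100 × (-49) = -1.3 + 26.78 − 4.41 = 21.07

Gamble A ($65.93)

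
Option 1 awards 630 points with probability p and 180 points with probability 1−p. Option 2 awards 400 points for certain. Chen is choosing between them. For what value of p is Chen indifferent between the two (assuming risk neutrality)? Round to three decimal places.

p·630 + (1−p)·180 = 400
450p + 180 = 400
p = (400 − 180) / 450

p = 0.489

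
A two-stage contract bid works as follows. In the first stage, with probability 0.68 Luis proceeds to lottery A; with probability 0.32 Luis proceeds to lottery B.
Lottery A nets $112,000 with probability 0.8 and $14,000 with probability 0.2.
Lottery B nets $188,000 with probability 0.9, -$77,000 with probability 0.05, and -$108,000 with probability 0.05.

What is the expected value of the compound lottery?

EV(A) = 0.8 × 112000 + 0.2 × 14000 = 89600 + 2800 = 92400
EV(B) = 0.9 × 188000 + 0.05 × (-77000) + 0.05 × (-108000) = 169200 − 3850 − 5400 = 159950
Overall = 0.68 × 92400 + 0.32 × 159950 = 62832 + 51184 = 114016

$114,016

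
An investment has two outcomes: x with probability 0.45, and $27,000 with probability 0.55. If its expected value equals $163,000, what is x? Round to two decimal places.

x = $329,222.22

0.45·x + 0.55·27000 = 163000
0.45·x = 163000 − 14850 = 148150
x = 148150 / 0.45 = 329222.2222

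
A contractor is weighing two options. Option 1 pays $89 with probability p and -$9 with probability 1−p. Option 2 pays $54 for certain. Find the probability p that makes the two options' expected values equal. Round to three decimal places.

p·89 + (1−p)·(-9) = 54
98p − 9 = 54
p = (54 + 9) / 98

p = 0.643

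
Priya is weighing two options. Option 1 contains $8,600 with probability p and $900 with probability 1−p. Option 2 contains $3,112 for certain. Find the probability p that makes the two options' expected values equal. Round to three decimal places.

p·8600 + (1−p)·900 = 3112
7700p + 900 = 3112
p = (3112 − 900) / 7700

p = 0.287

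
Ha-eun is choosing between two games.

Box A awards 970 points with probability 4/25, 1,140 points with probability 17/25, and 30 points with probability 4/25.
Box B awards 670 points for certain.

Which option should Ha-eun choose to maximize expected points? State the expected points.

Box A (935.2 points)

Box A = 4/25 × 970 + 17/25 × 1140 + 4/25 × 30 = 155.2 + 775.2 + 4.8 = 935.2
Box B: 670 (certain)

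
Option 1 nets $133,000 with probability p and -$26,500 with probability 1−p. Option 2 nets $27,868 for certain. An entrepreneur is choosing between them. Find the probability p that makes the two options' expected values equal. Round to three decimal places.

p = 0.341

p·133000 + (1−p)·(-26500) = 27868
159500p − 26500 = 27868
p = (27868 + 26500) / 159500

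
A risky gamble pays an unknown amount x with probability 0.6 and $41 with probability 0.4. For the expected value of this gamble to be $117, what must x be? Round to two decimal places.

x = $167.67

0.6·x + 0.4·41 = 117
0.6·x = 117 − 16.4 = 100.6
x = 100.6 / 0.6 = 167.6667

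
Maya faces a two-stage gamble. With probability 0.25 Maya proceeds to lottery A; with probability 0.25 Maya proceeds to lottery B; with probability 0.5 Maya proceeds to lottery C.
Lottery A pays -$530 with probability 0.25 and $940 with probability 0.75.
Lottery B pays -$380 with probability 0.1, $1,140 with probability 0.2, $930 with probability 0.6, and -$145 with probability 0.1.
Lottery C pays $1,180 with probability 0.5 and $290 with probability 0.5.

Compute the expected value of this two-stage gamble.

EV(A) = 0.25 × (-530) + 0.75 × 940 = -132.5 + 705 = 572.5
EV(B) = 0.1 × (-380) + 0.2 × 1140 + 0.6 × 930 + 0.1 × (-145) = -38 + 228 + 558 − 14.5 = 733.5
EV(C) = 0.5 × 1180 + 0.5 × 290 = 590 + 145 = 735
Overall = 0.25 × 572.5 + 0.25 × 733.5 + 0.5 × 735 = 143.125 + 183.375 + 367.5 = 694

$694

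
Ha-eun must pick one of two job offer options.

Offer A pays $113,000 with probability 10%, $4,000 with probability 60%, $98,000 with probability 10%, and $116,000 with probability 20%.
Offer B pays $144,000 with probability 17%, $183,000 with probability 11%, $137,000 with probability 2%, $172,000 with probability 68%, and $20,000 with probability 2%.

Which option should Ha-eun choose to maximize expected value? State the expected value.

Offer A = 0.1 × 113000 + 0.6 × 4000 + 0.1 × 98000 + 0.2 × 116000 = 11300 + 2400 + 9800 + 23200 = 46700
Offer B = 0.17 × 144000 + 0.11 × 183000 + 0.02 × 137000 + 0.68 × 172000 + 0.02 × 20000 = 24480 + 20130 + 2740 + 116960 + 400 = 164710

Offer B ($164,710)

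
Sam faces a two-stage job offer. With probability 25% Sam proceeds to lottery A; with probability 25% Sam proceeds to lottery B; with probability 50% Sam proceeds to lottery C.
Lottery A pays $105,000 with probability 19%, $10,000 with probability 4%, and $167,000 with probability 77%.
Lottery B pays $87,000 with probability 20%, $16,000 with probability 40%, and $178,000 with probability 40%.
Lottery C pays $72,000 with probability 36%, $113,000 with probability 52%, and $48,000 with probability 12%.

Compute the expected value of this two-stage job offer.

$106,205

EV(A) = 0.19 × 105000 + 0.04 × 10000 + 0.77 × 167000 = 19950 + 400 + 128590 = 148940
EV(B) = 0.2 × 87000 + 0.4 × 16000 + 0.4 × 178000 = 17400 + 6400 + 71200 = 95000
EV(C) = 0.36 × 72000 + 0.52 × 113000 + 0.12 × 48000 = 25920 + 58760 + 5760 = 90440
Overall = 0.25 × 148940 + 0.25 × 95000 + 0.5 × 90440 = 37235 + 23750 + 45220 = 106205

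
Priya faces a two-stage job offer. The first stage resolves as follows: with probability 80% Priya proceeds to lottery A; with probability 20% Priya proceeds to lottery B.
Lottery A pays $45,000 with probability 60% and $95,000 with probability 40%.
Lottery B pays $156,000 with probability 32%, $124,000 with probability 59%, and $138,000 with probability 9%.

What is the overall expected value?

$79,100

EV(A) = 0.6 × 45000 + 0.4 × 95000 = 27000 + 38000 = 65000
EV(B) = 0.32 × 156000 + 0.59 × 124000 + 0.09 × 138000 = 49920 + 73160 + 12420 = 135500
Overall = 0.8 × 65000 + 0.2 × 135500 = 52000 + 27100 = 79100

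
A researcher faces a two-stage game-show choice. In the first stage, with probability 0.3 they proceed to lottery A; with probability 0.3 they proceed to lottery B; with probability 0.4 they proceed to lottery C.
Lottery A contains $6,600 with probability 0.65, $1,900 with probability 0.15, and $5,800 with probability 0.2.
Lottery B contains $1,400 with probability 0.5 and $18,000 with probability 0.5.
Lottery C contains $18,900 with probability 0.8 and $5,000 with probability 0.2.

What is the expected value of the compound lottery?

EV(A) = 0.65 × 6600 + 0.15 × 1900 + 0.2 × 5800 = 4290 + 285 + 1160 = 5735
EV(B) = 0.5 × 1400 + 0.5 × 18000 = 700 + 9000 = 9700
EV(C) = 0.8 × 18900 + 0.2 × 5000 = 15120 + 1000 = 16120
Overall = 0.3 × 5735 + 0.3 × 9700 + 0.4 × 16120 = 1720.5 + 2910 + 6448 = 11078.5

$11,078.50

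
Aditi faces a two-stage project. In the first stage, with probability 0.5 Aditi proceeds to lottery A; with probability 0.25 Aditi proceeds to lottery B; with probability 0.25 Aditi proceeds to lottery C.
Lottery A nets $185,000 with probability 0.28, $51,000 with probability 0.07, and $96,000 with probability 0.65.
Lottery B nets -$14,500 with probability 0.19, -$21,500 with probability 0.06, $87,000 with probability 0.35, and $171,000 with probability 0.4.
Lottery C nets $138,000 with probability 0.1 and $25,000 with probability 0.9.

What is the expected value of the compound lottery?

EV(A) = 0.28 × 185000 + 0.07 × 51000 + 0.65 × 96000 = 51800 + 3570 + 62400 = 117770
EV(B) = 0.19 × (-14500) + 0.06 × (-21500) + 0.35 × 87000 + 0.4 × 171000 = -2755 − 1290 + 30450 + 68400 = 94805
EV(C) = 0.1 × 138000 + 0.9 × 25000 = 13800 + 22500 = 36300
Overall = 0.5 × 117770 + 0.25 × 94805 + 0.25 × 36300 = 58885 + 23701.25 + 9075 = 91661.25

$91,661.25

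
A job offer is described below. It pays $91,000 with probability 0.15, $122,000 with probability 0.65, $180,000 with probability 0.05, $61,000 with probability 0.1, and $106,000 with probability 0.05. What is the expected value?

EV = 0.15 × 91000 + 0.65 × 122000 + 0.05 × 180000 + 0.1 × 61000 + 0.05 × 106000 = 13650 + 79300 + 9000 + 6100 + 5300 = 113350

$113,350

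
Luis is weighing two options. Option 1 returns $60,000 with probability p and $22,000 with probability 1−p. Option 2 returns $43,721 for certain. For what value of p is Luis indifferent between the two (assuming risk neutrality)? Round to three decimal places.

p·60000 + (1−p)·22000 = 43721
38000p + 22000 = 43721
p = (43721 − 22000) / 38000

p = 0.572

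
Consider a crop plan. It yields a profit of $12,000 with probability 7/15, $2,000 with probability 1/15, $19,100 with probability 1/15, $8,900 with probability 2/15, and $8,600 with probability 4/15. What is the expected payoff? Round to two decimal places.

$10,486.67

EV = 7/15 × 12000 + 1/15 × 2000 + 1/15 × 19100 + 2/15 × 8900 + 4/15 × 8600 = 5600 + 133.3333 + 1273.3333 + 1186.6667 + 2293.3333 = 10486.6667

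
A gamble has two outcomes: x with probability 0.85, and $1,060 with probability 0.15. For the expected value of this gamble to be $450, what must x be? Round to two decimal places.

x = $342.35

0.85·x + 0.15·1060 = 450
0.85·x = 450 − 159 = 291
x = 291 / 0.85 = 342.3529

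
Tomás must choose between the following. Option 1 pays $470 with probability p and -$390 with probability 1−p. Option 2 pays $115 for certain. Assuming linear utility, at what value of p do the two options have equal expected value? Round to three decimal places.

p·470 + (1−p)·(-390) = 115
860p − 390 = 115
p = (115 + 390) / 860

p = 0.587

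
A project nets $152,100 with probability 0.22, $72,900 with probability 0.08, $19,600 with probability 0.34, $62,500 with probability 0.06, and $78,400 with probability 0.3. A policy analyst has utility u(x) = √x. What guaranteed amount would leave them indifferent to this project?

E[u] = 0.22·√152100 + 0.08·√72900 + 0.34·√19600 + 0.06·√62500 + 0.3·√78400 = 0.22·390 + 0.08·270 + 0.34·140 + 0.06·250 + 0.3·280 = 254
CE = (254)² = 64516

$64,516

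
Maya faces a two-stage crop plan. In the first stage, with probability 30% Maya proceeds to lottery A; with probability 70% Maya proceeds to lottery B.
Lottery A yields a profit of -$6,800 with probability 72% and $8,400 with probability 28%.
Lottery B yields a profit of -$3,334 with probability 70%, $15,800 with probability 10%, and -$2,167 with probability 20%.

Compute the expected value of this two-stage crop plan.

EV(A) = 0.72 × (-6800) + 0.28 × 8400 = -4896 + 2352 = -2544
EV(B) = 0.7 × (-3334) + 0.1 × 15800 + 0.2 × (-2167) = -2333.8 + 1580 − 433.4 = -1187.2
Overall = 0.3 × (-2544) + 0.7 × (-1187.2) = -763.2 − 831.04 = -1594.24

-$1,594.24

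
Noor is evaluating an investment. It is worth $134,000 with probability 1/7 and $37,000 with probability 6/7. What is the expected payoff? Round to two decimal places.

$50,857.14

EV = 1/7 × 134000 + 6/7 × 37000 = 19142.8571 + 31714.2857 = 50857.1429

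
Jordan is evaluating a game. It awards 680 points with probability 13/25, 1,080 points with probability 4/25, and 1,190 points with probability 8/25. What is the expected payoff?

EV = 13/25 × 680 + 4/25 × 1080 + 8/25 × 1190 = 353.6 + 172.8 + 380.8 = 907.2

907.2 points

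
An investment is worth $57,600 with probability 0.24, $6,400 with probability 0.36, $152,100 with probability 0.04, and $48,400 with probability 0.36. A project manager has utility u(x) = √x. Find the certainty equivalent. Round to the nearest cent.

E[u] = 0.24·√57600 + 0.36·√6400 + 0.04·√152100 + 0.36·√48400 = 0.24·240 + 0.36·80 + 0.04·390 + 0.36·220 = 181.2
CE = (181.2)² = 32833.44

$32,833.44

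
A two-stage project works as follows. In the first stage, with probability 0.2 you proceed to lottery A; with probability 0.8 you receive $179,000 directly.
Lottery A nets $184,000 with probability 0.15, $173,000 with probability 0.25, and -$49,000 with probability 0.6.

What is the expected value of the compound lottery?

EV(A) = 0.15 × 184000 + 0.25 × 173000 + 0.6 × (-49000) = 27600 + 43250 − 29400 = 41450
Branch B: 179000 (certain)
Overall = 0.2 × 41450 + 0.8 × 179000 = 8290 + 143200 = 151490

$151,490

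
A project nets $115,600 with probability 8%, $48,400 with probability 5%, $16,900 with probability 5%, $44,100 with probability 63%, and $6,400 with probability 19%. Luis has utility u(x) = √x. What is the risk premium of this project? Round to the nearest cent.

$4,571.16

E[u] = 0.08·√115600 + 0.05·√48400 + 0.05·√16900 + 0.63·√44100 + 0.19·√6400 = 0.08·340 + 0.05·220 + 0.05·130 + 0.63·210 + 0.19·80 = 192.2
CE = (192.2)² = 36940.84
Risk premium = EV − CE = 41512 − 36940.84 = 4571.16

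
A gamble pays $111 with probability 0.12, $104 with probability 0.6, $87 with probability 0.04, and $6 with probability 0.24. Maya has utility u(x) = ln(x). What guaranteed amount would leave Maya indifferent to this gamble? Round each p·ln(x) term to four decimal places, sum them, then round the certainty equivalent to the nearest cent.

$52.47

E[u] = 0.12·ln(111) + 0.6·ln(104) + 0.04·ln(87) + 0.24·ln(6) = 0.5651 + 2.7866 + 0.1786 + 0.4300 = 3.9603
CE = e^3.9603 ≈ 52.47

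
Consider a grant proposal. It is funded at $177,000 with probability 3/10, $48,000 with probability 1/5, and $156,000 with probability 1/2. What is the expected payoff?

$140,700

EV = 3/10 × 177000 + 1/5 × 48000 + 1/2 × 156000 = 53100 + 9600 + 78000 = 140700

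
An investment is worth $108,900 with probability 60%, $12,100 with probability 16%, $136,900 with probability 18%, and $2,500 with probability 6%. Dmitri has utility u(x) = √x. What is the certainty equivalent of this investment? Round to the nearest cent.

$81,339.04

E[u] = 0.6·√108900 + 0.16·√12100 + 0.18·√136900 + 0.06·√2500 = 0.6·330 + 0.16·110 + 0.18·370 + 0.06·50 = 285.2
CE = (285.2)² = 81339.04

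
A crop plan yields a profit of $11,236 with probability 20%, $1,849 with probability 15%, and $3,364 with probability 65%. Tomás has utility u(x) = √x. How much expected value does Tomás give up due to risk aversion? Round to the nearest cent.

$440.53

E[u] = 0.2·√11236 + 0.15·√1849 + 0.65·√3364 = 0.2·106 + 0.15·43 + 0.65·58 = 65.35
CE = (65.35)² = 4270.6225
Risk premium = EV − CE = 4711.15 − 4270.6225 = 440.5275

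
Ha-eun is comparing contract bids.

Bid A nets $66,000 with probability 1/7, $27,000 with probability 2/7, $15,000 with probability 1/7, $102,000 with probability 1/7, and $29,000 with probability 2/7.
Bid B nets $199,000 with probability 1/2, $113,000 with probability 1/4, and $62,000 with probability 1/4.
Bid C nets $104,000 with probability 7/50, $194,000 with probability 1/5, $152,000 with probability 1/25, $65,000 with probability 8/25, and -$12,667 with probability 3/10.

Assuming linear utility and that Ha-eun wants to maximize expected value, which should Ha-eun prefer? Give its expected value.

Bid B ($143,250)

Bid A = 1/7 × 66000 + 2/7 × 27000 + 1/7 × 15000 + 1/7 × 102000 + 2/7 × 29000 = 9428.5714 + 7714.2857 + 2142.8571 + 14571.4286 + 8285.7143 = 42142.8571
Bid B = 1/2 × 199000 + 1/4 × 113000 + 1/4 × 62000 = 99500 + 28250 + 15500 = 143250
Bid C = 7/50 × 104000 + 1/5 × 194000 + 1/25 × 152000 + 8/25 × 65000 + 3/10 × (-12667) = 14560 + 38800 + 6080 + 20800 − 3800.1 = 76439.9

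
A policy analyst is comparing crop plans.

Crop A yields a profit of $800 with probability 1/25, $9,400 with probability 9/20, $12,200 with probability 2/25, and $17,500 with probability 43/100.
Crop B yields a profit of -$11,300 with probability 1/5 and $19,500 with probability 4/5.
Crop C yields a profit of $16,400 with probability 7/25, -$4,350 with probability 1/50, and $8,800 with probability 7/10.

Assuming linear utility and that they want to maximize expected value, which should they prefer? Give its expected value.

Crop B ($13,340)

Crop A = 1/25 × 800 + 9/20 × 9400 + 2/25 × 12200 + 43/100 × 17500 = 32 + 4230 + 976 + 7525 = 12763
Crop B = 1/5 × (-11300) + 4/5 × 19500 = -2260 + 15600 = 13340
Crop C = 7/25 × 16400 + 1/50 × (-4350) + 7/10 × 8800 = 4592 − 87 + 6160 = 10665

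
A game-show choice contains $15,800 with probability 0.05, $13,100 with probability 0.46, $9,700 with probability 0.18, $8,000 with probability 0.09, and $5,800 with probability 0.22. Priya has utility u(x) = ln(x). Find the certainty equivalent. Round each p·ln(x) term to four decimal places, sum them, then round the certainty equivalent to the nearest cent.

$10,016.61

E[u] = 0.05·ln(15800) + 0.46·ln(13100) + 0.18·ln(9700) + 0.09·ln(8000) + 0.22·ln(5800) = 0.4834 + 4.3610 + 1.6524 + 0.8088 + 1.9064 = 9.2120
CE = e^9.2120 ≈ 10016.61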